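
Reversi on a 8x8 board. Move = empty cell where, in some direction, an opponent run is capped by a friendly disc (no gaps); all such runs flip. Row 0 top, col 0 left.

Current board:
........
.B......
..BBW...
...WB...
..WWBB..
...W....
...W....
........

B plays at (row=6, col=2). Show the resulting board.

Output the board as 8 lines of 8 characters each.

Place B at (6,2); scan 8 dirs for brackets.
Dir NW: first cell '.' (not opp) -> no flip
Dir N: first cell '.' (not opp) -> no flip
Dir NE: opp run (5,3) capped by B -> flip
Dir W: first cell '.' (not opp) -> no flip
Dir E: opp run (6,3), next='.' -> no flip
Dir SW: first cell '.' (not opp) -> no flip
Dir S: first cell '.' (not opp) -> no flip
Dir SE: first cell '.' (not opp) -> no flip
All flips: (5,3)

Answer: ........
.B......
..BBW...
...WB...
..WWBB..
...B....
..BW....
........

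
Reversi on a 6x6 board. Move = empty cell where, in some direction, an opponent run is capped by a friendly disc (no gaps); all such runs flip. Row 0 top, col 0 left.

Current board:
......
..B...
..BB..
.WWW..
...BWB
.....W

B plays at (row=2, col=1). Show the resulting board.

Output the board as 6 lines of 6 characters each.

Place B at (2,1); scan 8 dirs for brackets.
Dir NW: first cell '.' (not opp) -> no flip
Dir N: first cell '.' (not opp) -> no flip
Dir NE: first cell 'B' (not opp) -> no flip
Dir W: first cell '.' (not opp) -> no flip
Dir E: first cell 'B' (not opp) -> no flip
Dir SW: first cell '.' (not opp) -> no flip
Dir S: opp run (3,1), next='.' -> no flip
Dir SE: opp run (3,2) capped by B -> flip
All flips: (3,2)

Answer: ......
..B...
.BBB..
.WBW..
...BWB
.....W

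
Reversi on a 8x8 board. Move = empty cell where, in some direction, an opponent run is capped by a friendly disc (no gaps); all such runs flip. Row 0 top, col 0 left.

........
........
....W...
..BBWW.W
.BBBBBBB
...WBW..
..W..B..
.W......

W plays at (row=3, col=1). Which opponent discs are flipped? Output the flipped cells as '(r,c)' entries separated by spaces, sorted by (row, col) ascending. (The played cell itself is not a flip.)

Answer: (3,2) (3,3) (4,2)

Derivation:
Dir NW: first cell '.' (not opp) -> no flip
Dir N: first cell '.' (not opp) -> no flip
Dir NE: first cell '.' (not opp) -> no flip
Dir W: first cell '.' (not opp) -> no flip
Dir E: opp run (3,2) (3,3) capped by W -> flip
Dir SW: first cell '.' (not opp) -> no flip
Dir S: opp run (4,1), next='.' -> no flip
Dir SE: opp run (4,2) capped by W -> flip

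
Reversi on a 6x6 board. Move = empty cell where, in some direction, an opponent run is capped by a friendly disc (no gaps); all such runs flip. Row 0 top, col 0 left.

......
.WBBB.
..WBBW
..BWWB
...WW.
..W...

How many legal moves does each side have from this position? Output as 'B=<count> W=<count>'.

-- B to move --
(0,0): no bracket -> illegal
(0,1): no bracket -> illegal
(0,2): no bracket -> illegal
(1,0): flips 1 -> legal
(1,5): flips 1 -> legal
(2,0): no bracket -> illegal
(2,1): flips 1 -> legal
(3,1): flips 1 -> legal
(4,1): no bracket -> illegal
(4,2): flips 1 -> legal
(4,5): flips 1 -> legal
(5,1): no bracket -> illegal
(5,3): flips 3 -> legal
(5,4): flips 3 -> legal
(5,5): no bracket -> illegal
B mobility = 8
-- W to move --
(0,1): flips 2 -> legal
(0,2): flips 1 -> legal
(0,3): flips 3 -> legal
(0,4): flips 3 -> legal
(0,5): no bracket -> illegal
(1,5): flips 4 -> legal
(2,1): flips 1 -> legal
(3,1): flips 1 -> legal
(4,1): no bracket -> illegal
(4,2): flips 1 -> legal
(4,5): flips 1 -> legal
W mobility = 9

Answer: B=8 W=9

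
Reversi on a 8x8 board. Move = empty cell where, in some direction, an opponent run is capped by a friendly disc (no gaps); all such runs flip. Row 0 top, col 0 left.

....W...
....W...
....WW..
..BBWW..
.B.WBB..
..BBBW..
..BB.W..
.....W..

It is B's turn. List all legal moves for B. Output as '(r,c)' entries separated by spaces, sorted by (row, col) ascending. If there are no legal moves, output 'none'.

Answer: (1,5) (1,6) (2,3) (2,6) (3,6) (4,2) (5,6) (6,6) (7,6)

Derivation:
(0,3): no bracket -> illegal
(0,5): no bracket -> illegal
(1,3): no bracket -> illegal
(1,5): flips 3 -> legal
(1,6): flips 3 -> legal
(2,3): flips 1 -> legal
(2,6): flips 1 -> legal
(3,6): flips 2 -> legal
(4,2): flips 1 -> legal
(4,6): no bracket -> illegal
(5,6): flips 1 -> legal
(6,4): no bracket -> illegal
(6,6): flips 1 -> legal
(7,4): no bracket -> illegal
(7,6): flips 1 -> legal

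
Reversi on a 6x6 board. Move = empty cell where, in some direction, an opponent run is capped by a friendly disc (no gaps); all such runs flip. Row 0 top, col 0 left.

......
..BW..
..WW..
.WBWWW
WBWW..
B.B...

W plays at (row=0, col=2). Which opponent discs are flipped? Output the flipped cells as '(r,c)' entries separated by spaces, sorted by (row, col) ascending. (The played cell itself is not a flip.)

Dir NW: edge -> no flip
Dir N: edge -> no flip
Dir NE: edge -> no flip
Dir W: first cell '.' (not opp) -> no flip
Dir E: first cell '.' (not opp) -> no flip
Dir SW: first cell '.' (not opp) -> no flip
Dir S: opp run (1,2) capped by W -> flip
Dir SE: first cell 'W' (not opp) -> no flip

Answer: (1,2)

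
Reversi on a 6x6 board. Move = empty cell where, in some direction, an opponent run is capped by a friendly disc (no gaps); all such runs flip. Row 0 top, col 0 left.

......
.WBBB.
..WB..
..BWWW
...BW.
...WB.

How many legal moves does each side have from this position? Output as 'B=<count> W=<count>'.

Answer: B=7 W=10

Derivation:
-- B to move --
(0,0): no bracket -> illegal
(0,1): no bracket -> illegal
(0,2): no bracket -> illegal
(1,0): flips 1 -> legal
(2,0): no bracket -> illegal
(2,1): flips 1 -> legal
(2,4): flips 2 -> legal
(2,5): flips 1 -> legal
(3,1): flips 1 -> legal
(4,2): no bracket -> illegal
(4,5): flips 2 -> legal
(5,2): flips 1 -> legal
(5,5): no bracket -> illegal
B mobility = 7
-- W to move --
(0,1): flips 2 -> legal
(0,2): flips 1 -> legal
(0,3): flips 2 -> legal
(0,4): flips 1 -> legal
(0,5): no bracket -> illegal
(1,5): flips 3 -> legal
(2,1): no bracket -> illegal
(2,4): flips 1 -> legal
(2,5): no bracket -> illegal
(3,1): flips 1 -> legal
(4,1): no bracket -> illegal
(4,2): flips 2 -> legal
(4,5): no bracket -> illegal
(5,2): flips 1 -> legal
(5,5): flips 1 -> legal
W mobility = 10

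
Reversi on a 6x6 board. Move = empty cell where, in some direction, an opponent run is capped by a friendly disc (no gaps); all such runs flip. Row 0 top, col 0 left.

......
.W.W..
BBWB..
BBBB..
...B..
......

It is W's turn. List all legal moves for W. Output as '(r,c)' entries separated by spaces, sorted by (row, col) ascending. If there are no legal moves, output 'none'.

Answer: (2,4) (4,0) (4,1) (4,2) (4,4) (5,3)

Derivation:
(1,0): no bracket -> illegal
(1,2): no bracket -> illegal
(1,4): no bracket -> illegal
(2,4): flips 1 -> legal
(3,4): no bracket -> illegal
(4,0): flips 1 -> legal
(4,1): flips 2 -> legal
(4,2): flips 1 -> legal
(4,4): flips 1 -> legal
(5,2): no bracket -> illegal
(5,3): flips 3 -> legal
(5,4): no bracket -> illegal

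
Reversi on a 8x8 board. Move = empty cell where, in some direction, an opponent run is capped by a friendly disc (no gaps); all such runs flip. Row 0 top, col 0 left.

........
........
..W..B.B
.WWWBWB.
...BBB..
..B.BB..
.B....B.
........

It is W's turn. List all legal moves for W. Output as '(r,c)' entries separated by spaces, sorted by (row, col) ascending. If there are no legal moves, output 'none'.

(1,4): no bracket -> illegal
(1,5): flips 1 -> legal
(1,6): no bracket -> illegal
(1,7): no bracket -> illegal
(2,3): no bracket -> illegal
(2,4): no bracket -> illegal
(2,6): no bracket -> illegal
(3,7): flips 1 -> legal
(4,1): no bracket -> illegal
(4,2): no bracket -> illegal
(4,6): no bracket -> illegal
(4,7): no bracket -> illegal
(5,0): no bracket -> illegal
(5,1): no bracket -> illegal
(5,3): flips 2 -> legal
(5,6): no bracket -> illegal
(5,7): no bracket -> illegal
(6,0): no bracket -> illegal
(6,2): no bracket -> illegal
(6,3): no bracket -> illegal
(6,4): no bracket -> illegal
(6,5): flips 4 -> legal
(6,7): no bracket -> illegal
(7,0): no bracket -> illegal
(7,1): no bracket -> illegal
(7,2): no bracket -> illegal
(7,5): no bracket -> illegal
(7,6): no bracket -> illegal
(7,7): flips 3 -> legal

Answer: (1,5) (3,7) (5,3) (6,5) (7,7)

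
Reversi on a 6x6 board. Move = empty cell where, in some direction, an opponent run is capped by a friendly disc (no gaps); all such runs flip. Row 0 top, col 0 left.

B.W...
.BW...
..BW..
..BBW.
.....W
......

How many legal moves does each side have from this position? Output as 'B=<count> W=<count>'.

-- B to move --
(0,1): no bracket -> illegal
(0,3): no bracket -> illegal
(1,3): flips 2 -> legal
(1,4): flips 1 -> legal
(2,1): no bracket -> illegal
(2,4): flips 1 -> legal
(2,5): no bracket -> illegal
(3,5): flips 1 -> legal
(4,3): no bracket -> illegal
(4,4): no bracket -> illegal
(5,4): no bracket -> illegal
(5,5): no bracket -> illegal
B mobility = 4
-- W to move --
(0,1): no bracket -> illegal
(1,0): flips 1 -> legal
(1,3): no bracket -> illegal
(2,0): flips 1 -> legal
(2,1): flips 1 -> legal
(2,4): no bracket -> illegal
(3,1): flips 2 -> legal
(4,1): flips 1 -> legal
(4,2): flips 2 -> legal
(4,3): flips 1 -> legal
(4,4): no bracket -> illegal
W mobility = 7

Answer: B=4 W=7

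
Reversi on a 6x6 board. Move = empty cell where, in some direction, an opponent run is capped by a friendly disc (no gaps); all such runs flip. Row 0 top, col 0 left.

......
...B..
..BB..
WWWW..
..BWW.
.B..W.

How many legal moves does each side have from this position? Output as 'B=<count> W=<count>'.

Answer: B=7 W=8

Derivation:
-- B to move --
(2,0): flips 1 -> legal
(2,1): no bracket -> illegal
(2,4): flips 1 -> legal
(3,4): no bracket -> illegal
(3,5): no bracket -> illegal
(4,0): flips 1 -> legal
(4,1): flips 1 -> legal
(4,5): flips 2 -> legal
(5,2): no bracket -> illegal
(5,3): flips 2 -> legal
(5,5): flips 2 -> legal
B mobility = 7
-- W to move --
(0,2): no bracket -> illegal
(0,3): flips 2 -> legal
(0,4): flips 2 -> legal
(1,1): flips 1 -> legal
(1,2): flips 1 -> legal
(1,4): flips 1 -> legal
(2,1): no bracket -> illegal
(2,4): no bracket -> illegal
(3,4): no bracket -> illegal
(4,0): no bracket -> illegal
(4,1): flips 1 -> legal
(5,0): no bracket -> illegal
(5,2): flips 1 -> legal
(5,3): flips 1 -> legal
W mobility = 8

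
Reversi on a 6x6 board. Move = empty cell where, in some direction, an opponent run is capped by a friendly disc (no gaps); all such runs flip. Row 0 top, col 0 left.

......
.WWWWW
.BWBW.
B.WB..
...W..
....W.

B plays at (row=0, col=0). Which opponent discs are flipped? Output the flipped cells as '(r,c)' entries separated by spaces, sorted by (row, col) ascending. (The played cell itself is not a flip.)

Answer: (1,1) (2,2)

Derivation:
Dir NW: edge -> no flip
Dir N: edge -> no flip
Dir NE: edge -> no flip
Dir W: edge -> no flip
Dir E: first cell '.' (not opp) -> no flip
Dir SW: edge -> no flip
Dir S: first cell '.' (not opp) -> no flip
Dir SE: opp run (1,1) (2,2) capped by B -> flip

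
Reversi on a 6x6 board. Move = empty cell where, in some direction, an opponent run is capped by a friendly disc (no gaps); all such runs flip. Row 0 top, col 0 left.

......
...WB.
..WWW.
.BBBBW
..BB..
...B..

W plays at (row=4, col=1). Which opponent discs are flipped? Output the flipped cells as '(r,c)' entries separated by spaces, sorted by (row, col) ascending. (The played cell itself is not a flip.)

Dir NW: first cell '.' (not opp) -> no flip
Dir N: opp run (3,1), next='.' -> no flip
Dir NE: opp run (3,2) capped by W -> flip
Dir W: first cell '.' (not opp) -> no flip
Dir E: opp run (4,2) (4,3), next='.' -> no flip
Dir SW: first cell '.' (not opp) -> no flip
Dir S: first cell '.' (not opp) -> no flip
Dir SE: first cell '.' (not opp) -> no flip

Answer: (3,2)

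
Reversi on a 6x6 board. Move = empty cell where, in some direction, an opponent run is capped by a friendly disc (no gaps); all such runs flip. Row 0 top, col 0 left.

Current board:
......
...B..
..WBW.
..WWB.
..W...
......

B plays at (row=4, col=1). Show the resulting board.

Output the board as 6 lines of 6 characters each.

Place B at (4,1); scan 8 dirs for brackets.
Dir NW: first cell '.' (not opp) -> no flip
Dir N: first cell '.' (not opp) -> no flip
Dir NE: opp run (3,2) capped by B -> flip
Dir W: first cell '.' (not opp) -> no flip
Dir E: opp run (4,2), next='.' -> no flip
Dir SW: first cell '.' (not opp) -> no flip
Dir S: first cell '.' (not opp) -> no flip
Dir SE: first cell '.' (not opp) -> no flip
All flips: (3,2)

Answer: ......
...B..
..WBW.
..BWB.
.BW...
......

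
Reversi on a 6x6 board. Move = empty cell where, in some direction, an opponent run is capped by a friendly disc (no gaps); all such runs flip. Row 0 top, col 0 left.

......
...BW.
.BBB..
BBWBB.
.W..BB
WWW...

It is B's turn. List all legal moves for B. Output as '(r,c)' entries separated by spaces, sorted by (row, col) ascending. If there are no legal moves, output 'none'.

Answer: (0,5) (1,5) (4,2) (4,3)

Derivation:
(0,3): no bracket -> illegal
(0,4): no bracket -> illegal
(0,5): flips 1 -> legal
(1,5): flips 1 -> legal
(2,4): no bracket -> illegal
(2,5): no bracket -> illegal
(4,0): no bracket -> illegal
(4,2): flips 1 -> legal
(4,3): flips 1 -> legal
(5,3): no bracket -> illegal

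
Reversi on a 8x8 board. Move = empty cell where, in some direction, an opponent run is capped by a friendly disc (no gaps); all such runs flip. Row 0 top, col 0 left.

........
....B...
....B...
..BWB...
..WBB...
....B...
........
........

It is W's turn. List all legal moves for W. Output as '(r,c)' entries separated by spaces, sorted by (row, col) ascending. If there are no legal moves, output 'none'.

(0,3): no bracket -> illegal
(0,4): no bracket -> illegal
(0,5): no bracket -> illegal
(1,3): no bracket -> illegal
(1,5): flips 1 -> legal
(2,1): no bracket -> illegal
(2,2): flips 1 -> legal
(2,3): no bracket -> illegal
(2,5): no bracket -> illegal
(3,1): flips 1 -> legal
(3,5): flips 1 -> legal
(4,1): no bracket -> illegal
(4,5): flips 2 -> legal
(5,2): no bracket -> illegal
(5,3): flips 1 -> legal
(5,5): flips 1 -> legal
(6,3): no bracket -> illegal
(6,4): no bracket -> illegal
(6,5): no bracket -> illegal

Answer: (1,5) (2,2) (3,1) (3,5) (4,5) (5,3) (5,5)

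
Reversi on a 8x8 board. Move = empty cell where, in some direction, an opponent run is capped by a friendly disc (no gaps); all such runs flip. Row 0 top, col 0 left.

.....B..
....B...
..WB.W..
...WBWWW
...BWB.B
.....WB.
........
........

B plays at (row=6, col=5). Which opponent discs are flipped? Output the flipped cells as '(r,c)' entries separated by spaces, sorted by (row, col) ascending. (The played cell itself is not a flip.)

Answer: (5,5)

Derivation:
Dir NW: first cell '.' (not opp) -> no flip
Dir N: opp run (5,5) capped by B -> flip
Dir NE: first cell 'B' (not opp) -> no flip
Dir W: first cell '.' (not opp) -> no flip
Dir E: first cell '.' (not opp) -> no flip
Dir SW: first cell '.' (not opp) -> no flip
Dir S: first cell '.' (not opp) -> no flip
Dir SE: first cell '.' (not opp) -> no flip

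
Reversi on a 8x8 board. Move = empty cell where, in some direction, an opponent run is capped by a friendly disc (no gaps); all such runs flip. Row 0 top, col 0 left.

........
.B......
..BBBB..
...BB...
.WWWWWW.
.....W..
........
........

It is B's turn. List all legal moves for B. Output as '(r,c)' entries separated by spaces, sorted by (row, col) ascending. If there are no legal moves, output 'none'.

(3,0): no bracket -> illegal
(3,1): no bracket -> illegal
(3,2): no bracket -> illegal
(3,5): no bracket -> illegal
(3,6): no bracket -> illegal
(3,7): no bracket -> illegal
(4,0): no bracket -> illegal
(4,7): no bracket -> illegal
(5,0): no bracket -> illegal
(5,1): flips 1 -> legal
(5,2): flips 1 -> legal
(5,3): flips 1 -> legal
(5,4): flips 1 -> legal
(5,6): flips 1 -> legal
(5,7): no bracket -> illegal
(6,4): no bracket -> illegal
(6,5): no bracket -> illegal
(6,6): flips 2 -> legal

Answer: (5,1) (5,2) (5,3) (5,4) (5,6) (6,6)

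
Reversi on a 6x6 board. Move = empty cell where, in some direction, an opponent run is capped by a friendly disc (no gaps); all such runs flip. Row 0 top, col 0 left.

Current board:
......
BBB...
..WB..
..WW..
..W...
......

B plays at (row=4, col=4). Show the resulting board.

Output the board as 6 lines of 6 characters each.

Answer: ......
BBB...
..BB..
..WB..
..W.B.
......

Derivation:
Place B at (4,4); scan 8 dirs for brackets.
Dir NW: opp run (3,3) (2,2) capped by B -> flip
Dir N: first cell '.' (not opp) -> no flip
Dir NE: first cell '.' (not opp) -> no flip
Dir W: first cell '.' (not opp) -> no flip
Dir E: first cell '.' (not opp) -> no flip
Dir SW: first cell '.' (not opp) -> no flip
Dir S: first cell '.' (not opp) -> no flip
Dir SE: first cell '.' (not opp) -> no flip
All flips: (2,2) (3,3)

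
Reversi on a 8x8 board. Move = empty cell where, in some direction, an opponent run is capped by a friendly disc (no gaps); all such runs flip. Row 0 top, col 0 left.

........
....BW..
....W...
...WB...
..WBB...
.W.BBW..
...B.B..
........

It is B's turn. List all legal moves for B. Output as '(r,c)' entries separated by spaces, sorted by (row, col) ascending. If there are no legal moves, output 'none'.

Answer: (1,6) (2,2) (2,3) (3,1) (3,2) (4,1) (4,5) (5,6) (6,6)

Derivation:
(0,4): no bracket -> illegal
(0,5): no bracket -> illegal
(0,6): no bracket -> illegal
(1,3): no bracket -> illegal
(1,6): flips 1 -> legal
(2,2): flips 1 -> legal
(2,3): flips 1 -> legal
(2,5): no bracket -> illegal
(2,6): no bracket -> illegal
(3,1): flips 1 -> legal
(3,2): flips 1 -> legal
(3,5): no bracket -> illegal
(4,0): no bracket -> illegal
(4,1): flips 1 -> legal
(4,5): flips 1 -> legal
(4,6): no bracket -> illegal
(5,0): no bracket -> illegal
(5,2): no bracket -> illegal
(5,6): flips 1 -> legal
(6,0): no bracket -> illegal
(6,1): no bracket -> illegal
(6,2): no bracket -> illegal
(6,4): no bracket -> illegal
(6,6): flips 1 -> legal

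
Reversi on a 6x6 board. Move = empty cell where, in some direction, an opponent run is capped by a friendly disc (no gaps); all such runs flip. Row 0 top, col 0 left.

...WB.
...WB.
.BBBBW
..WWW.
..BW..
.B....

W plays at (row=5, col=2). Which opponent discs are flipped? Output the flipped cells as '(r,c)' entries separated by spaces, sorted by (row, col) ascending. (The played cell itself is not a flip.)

Dir NW: first cell '.' (not opp) -> no flip
Dir N: opp run (4,2) capped by W -> flip
Dir NE: first cell 'W' (not opp) -> no flip
Dir W: opp run (5,1), next='.' -> no flip
Dir E: first cell '.' (not opp) -> no flip
Dir SW: edge -> no flip
Dir S: edge -> no flip
Dir SE: edge -> no flip

Answer: (4,2)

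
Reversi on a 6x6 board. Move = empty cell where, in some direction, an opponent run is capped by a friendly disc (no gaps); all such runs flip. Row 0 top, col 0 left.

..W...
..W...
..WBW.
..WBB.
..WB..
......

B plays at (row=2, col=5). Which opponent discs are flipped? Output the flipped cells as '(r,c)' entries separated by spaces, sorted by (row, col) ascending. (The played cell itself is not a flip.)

Answer: (2,4)

Derivation:
Dir NW: first cell '.' (not opp) -> no flip
Dir N: first cell '.' (not opp) -> no flip
Dir NE: edge -> no flip
Dir W: opp run (2,4) capped by B -> flip
Dir E: edge -> no flip
Dir SW: first cell 'B' (not opp) -> no flip
Dir S: first cell '.' (not opp) -> no flip
Dir SE: edge -> no flip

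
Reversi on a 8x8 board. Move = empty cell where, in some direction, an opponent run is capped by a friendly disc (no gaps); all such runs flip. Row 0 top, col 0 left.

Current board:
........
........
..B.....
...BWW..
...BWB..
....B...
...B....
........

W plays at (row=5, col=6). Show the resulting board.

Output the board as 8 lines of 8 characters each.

Place W at (5,6); scan 8 dirs for brackets.
Dir NW: opp run (4,5) capped by W -> flip
Dir N: first cell '.' (not opp) -> no flip
Dir NE: first cell '.' (not opp) -> no flip
Dir W: first cell '.' (not opp) -> no flip
Dir E: first cell '.' (not opp) -> no flip
Dir SW: first cell '.' (not opp) -> no flip
Dir S: first cell '.' (not opp) -> no flip
Dir SE: first cell '.' (not opp) -> no flip
All flips: (4,5)

Answer: ........
........
..B.....
...BWW..
...BWW..
....B.W.
...B....
........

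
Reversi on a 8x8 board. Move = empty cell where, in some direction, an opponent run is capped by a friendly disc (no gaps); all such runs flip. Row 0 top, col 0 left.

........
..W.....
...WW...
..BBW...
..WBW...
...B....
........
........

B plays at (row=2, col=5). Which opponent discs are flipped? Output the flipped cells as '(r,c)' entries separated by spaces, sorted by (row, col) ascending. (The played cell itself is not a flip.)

Answer: (3,4)

Derivation:
Dir NW: first cell '.' (not opp) -> no flip
Dir N: first cell '.' (not opp) -> no flip
Dir NE: first cell '.' (not opp) -> no flip
Dir W: opp run (2,4) (2,3), next='.' -> no flip
Dir E: first cell '.' (not opp) -> no flip
Dir SW: opp run (3,4) capped by B -> flip
Dir S: first cell '.' (not opp) -> no flip
Dir SE: first cell '.' (not opp) -> no flip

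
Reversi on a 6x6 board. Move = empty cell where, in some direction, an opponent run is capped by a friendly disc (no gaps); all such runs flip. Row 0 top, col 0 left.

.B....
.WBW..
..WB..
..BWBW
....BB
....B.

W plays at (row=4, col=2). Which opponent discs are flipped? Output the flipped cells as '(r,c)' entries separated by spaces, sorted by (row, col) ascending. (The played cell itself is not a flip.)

Dir NW: first cell '.' (not opp) -> no flip
Dir N: opp run (3,2) capped by W -> flip
Dir NE: first cell 'W' (not opp) -> no flip
Dir W: first cell '.' (not opp) -> no flip
Dir E: first cell '.' (not opp) -> no flip
Dir SW: first cell '.' (not opp) -> no flip
Dir S: first cell '.' (not opp) -> no flip
Dir SE: first cell '.' (not opp) -> no flip

Answer: (3,2)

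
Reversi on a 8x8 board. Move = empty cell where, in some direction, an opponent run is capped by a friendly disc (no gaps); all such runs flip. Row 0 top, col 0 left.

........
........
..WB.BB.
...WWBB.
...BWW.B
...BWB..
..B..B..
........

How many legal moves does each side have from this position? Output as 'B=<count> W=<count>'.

Answer: B=6 W=17

Derivation:
-- B to move --
(1,1): flips 3 -> legal
(1,2): no bracket -> illegal
(1,3): no bracket -> illegal
(2,1): flips 1 -> legal
(2,4): no bracket -> illegal
(3,1): no bracket -> illegal
(3,2): flips 2 -> legal
(4,2): no bracket -> illegal
(4,6): flips 2 -> legal
(5,6): flips 2 -> legal
(6,3): flips 2 -> legal
(6,4): no bracket -> illegal
B mobility = 6
-- W to move --
(1,2): flips 1 -> legal
(1,3): flips 1 -> legal
(1,4): no bracket -> illegal
(1,5): flips 2 -> legal
(1,6): flips 1 -> legal
(1,7): flips 2 -> legal
(2,4): flips 1 -> legal
(2,7): flips 1 -> legal
(3,2): flips 1 -> legal
(3,7): flips 2 -> legal
(4,2): flips 1 -> legal
(4,6): no bracket -> illegal
(5,1): no bracket -> illegal
(5,2): flips 2 -> legal
(5,6): flips 1 -> legal
(5,7): no bracket -> illegal
(6,1): no bracket -> illegal
(6,3): flips 2 -> legal
(6,4): no bracket -> illegal
(6,6): flips 1 -> legal
(7,1): flips 2 -> legal
(7,2): no bracket -> illegal
(7,3): no bracket -> illegal
(7,4): no bracket -> illegal
(7,5): flips 2 -> legal
(7,6): flips 1 -> legal
W mobility = 17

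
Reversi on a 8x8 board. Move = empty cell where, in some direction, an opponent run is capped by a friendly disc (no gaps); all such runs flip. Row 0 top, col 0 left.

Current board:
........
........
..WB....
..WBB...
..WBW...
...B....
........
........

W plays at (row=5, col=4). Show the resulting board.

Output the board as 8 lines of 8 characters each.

Place W at (5,4); scan 8 dirs for brackets.
Dir NW: opp run (4,3) capped by W -> flip
Dir N: first cell 'W' (not opp) -> no flip
Dir NE: first cell '.' (not opp) -> no flip
Dir W: opp run (5,3), next='.' -> no flip
Dir E: first cell '.' (not opp) -> no flip
Dir SW: first cell '.' (not opp) -> no flip
Dir S: first cell '.' (not opp) -> no flip
Dir SE: first cell '.' (not opp) -> no flip
All flips: (4,3)

Answer: ........
........
..WB....
..WBB...
..WWW...
...BW...
........
........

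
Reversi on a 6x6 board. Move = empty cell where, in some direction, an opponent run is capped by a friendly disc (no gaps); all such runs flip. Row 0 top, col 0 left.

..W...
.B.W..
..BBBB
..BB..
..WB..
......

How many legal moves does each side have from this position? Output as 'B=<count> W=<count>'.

-- B to move --
(0,1): no bracket -> illegal
(0,3): flips 1 -> legal
(0,4): flips 1 -> legal
(1,2): no bracket -> illegal
(1,4): no bracket -> illegal
(3,1): no bracket -> illegal
(4,1): flips 1 -> legal
(5,1): flips 1 -> legal
(5,2): flips 1 -> legal
(5,3): no bracket -> illegal
B mobility = 5
-- W to move --
(0,0): no bracket -> illegal
(0,1): no bracket -> illegal
(1,0): no bracket -> illegal
(1,2): flips 2 -> legal
(1,4): no bracket -> illegal
(1,5): flips 2 -> legal
(2,0): flips 1 -> legal
(2,1): no bracket -> illegal
(3,1): flips 1 -> legal
(3,4): no bracket -> illegal
(3,5): flips 1 -> legal
(4,1): no bracket -> illegal
(4,4): flips 1 -> legal
(5,2): no bracket -> illegal
(5,3): flips 3 -> legal
(5,4): no bracket -> illegal
W mobility = 7

Answer: B=5 W=7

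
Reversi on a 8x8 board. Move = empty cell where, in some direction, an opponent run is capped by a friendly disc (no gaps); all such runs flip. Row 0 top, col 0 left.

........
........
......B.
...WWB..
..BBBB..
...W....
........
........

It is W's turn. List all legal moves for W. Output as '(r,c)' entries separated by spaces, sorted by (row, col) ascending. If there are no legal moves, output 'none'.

(1,5): no bracket -> illegal
(1,6): no bracket -> illegal
(1,7): flips 3 -> legal
(2,4): no bracket -> illegal
(2,5): no bracket -> illegal
(2,7): no bracket -> illegal
(3,1): flips 1 -> legal
(3,2): no bracket -> illegal
(3,6): flips 1 -> legal
(3,7): no bracket -> illegal
(4,1): no bracket -> illegal
(4,6): no bracket -> illegal
(5,1): flips 1 -> legal
(5,2): flips 1 -> legal
(5,4): flips 1 -> legal
(5,5): flips 1 -> legal
(5,6): flips 1 -> legal

Answer: (1,7) (3,1) (3,6) (5,1) (5,2) (5,4) (5,5) (5,6)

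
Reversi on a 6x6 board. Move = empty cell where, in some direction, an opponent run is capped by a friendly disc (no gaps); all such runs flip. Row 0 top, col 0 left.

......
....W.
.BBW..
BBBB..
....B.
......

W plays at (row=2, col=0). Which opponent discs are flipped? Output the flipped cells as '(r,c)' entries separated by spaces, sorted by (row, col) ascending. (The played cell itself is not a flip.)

Answer: (2,1) (2,2)

Derivation:
Dir NW: edge -> no flip
Dir N: first cell '.' (not opp) -> no flip
Dir NE: first cell '.' (not opp) -> no flip
Dir W: edge -> no flip
Dir E: opp run (2,1) (2,2) capped by W -> flip
Dir SW: edge -> no flip
Dir S: opp run (3,0), next='.' -> no flip
Dir SE: opp run (3,1), next='.' -> no flip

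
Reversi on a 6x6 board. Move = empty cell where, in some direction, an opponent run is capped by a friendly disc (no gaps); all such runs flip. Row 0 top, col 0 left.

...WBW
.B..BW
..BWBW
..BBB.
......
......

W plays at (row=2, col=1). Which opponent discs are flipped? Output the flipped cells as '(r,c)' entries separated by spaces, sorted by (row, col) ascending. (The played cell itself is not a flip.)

Answer: (2,2)

Derivation:
Dir NW: first cell '.' (not opp) -> no flip
Dir N: opp run (1,1), next='.' -> no flip
Dir NE: first cell '.' (not opp) -> no flip
Dir W: first cell '.' (not opp) -> no flip
Dir E: opp run (2,2) capped by W -> flip
Dir SW: first cell '.' (not opp) -> no flip
Dir S: first cell '.' (not opp) -> no flip
Dir SE: opp run (3,2), next='.' -> no flip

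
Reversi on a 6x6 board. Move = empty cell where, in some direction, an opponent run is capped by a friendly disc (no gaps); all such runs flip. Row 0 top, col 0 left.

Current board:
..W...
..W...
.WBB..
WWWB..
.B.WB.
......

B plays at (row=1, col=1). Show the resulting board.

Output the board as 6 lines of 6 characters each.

Answer: ..W...
.BW...
.BBB..
WBWB..
.B.WB.
......

Derivation:
Place B at (1,1); scan 8 dirs for brackets.
Dir NW: first cell '.' (not opp) -> no flip
Dir N: first cell '.' (not opp) -> no flip
Dir NE: opp run (0,2), next=edge -> no flip
Dir W: first cell '.' (not opp) -> no flip
Dir E: opp run (1,2), next='.' -> no flip
Dir SW: first cell '.' (not opp) -> no flip
Dir S: opp run (2,1) (3,1) capped by B -> flip
Dir SE: first cell 'B' (not opp) -> no flip
All flips: (2,1) (3,1)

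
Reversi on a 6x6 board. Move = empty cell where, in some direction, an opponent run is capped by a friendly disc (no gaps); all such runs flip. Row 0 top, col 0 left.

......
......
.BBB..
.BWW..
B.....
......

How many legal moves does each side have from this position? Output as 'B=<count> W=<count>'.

-- B to move --
(2,4): no bracket -> illegal
(3,4): flips 2 -> legal
(4,1): flips 1 -> legal
(4,2): flips 1 -> legal
(4,3): flips 2 -> legal
(4,4): flips 1 -> legal
B mobility = 5
-- W to move --
(1,0): flips 1 -> legal
(1,1): flips 1 -> legal
(1,2): flips 1 -> legal
(1,3): flips 1 -> legal
(1,4): flips 1 -> legal
(2,0): no bracket -> illegal
(2,4): no bracket -> illegal
(3,0): flips 1 -> legal
(3,4): no bracket -> illegal
(4,1): no bracket -> illegal
(4,2): no bracket -> illegal
(5,0): no bracket -> illegal
(5,1): no bracket -> illegal
W mobility = 6

Answer: B=5 W=6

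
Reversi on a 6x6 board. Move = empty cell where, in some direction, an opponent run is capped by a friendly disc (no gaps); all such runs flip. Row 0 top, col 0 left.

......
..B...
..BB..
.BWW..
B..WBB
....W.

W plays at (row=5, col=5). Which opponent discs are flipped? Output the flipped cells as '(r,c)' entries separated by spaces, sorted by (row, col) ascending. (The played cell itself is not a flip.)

Answer: (4,4)

Derivation:
Dir NW: opp run (4,4) capped by W -> flip
Dir N: opp run (4,5), next='.' -> no flip
Dir NE: edge -> no flip
Dir W: first cell 'W' (not opp) -> no flip
Dir E: edge -> no flip
Dir SW: edge -> no flip
Dir S: edge -> no flip
Dir SE: edge -> no flip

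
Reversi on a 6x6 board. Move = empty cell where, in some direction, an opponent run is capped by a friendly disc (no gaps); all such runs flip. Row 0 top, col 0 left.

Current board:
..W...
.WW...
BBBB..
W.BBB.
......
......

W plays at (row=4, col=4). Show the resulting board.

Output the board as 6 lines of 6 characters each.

Place W at (4,4); scan 8 dirs for brackets.
Dir NW: opp run (3,3) (2,2) capped by W -> flip
Dir N: opp run (3,4), next='.' -> no flip
Dir NE: first cell '.' (not opp) -> no flip
Dir W: first cell '.' (not opp) -> no flip
Dir E: first cell '.' (not opp) -> no flip
Dir SW: first cell '.' (not opp) -> no flip
Dir S: first cell '.' (not opp) -> no flip
Dir SE: first cell '.' (not opp) -> no flip
All flips: (2,2) (3,3)

Answer: ..W...
.WW...
BBWB..
W.BWB.
....W.
......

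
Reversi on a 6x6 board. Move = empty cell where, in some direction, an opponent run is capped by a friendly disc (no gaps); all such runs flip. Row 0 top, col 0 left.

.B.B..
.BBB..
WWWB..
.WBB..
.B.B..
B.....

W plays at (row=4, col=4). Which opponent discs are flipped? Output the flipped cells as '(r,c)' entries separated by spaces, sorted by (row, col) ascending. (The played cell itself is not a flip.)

Answer: (3,3)

Derivation:
Dir NW: opp run (3,3) capped by W -> flip
Dir N: first cell '.' (not opp) -> no flip
Dir NE: first cell '.' (not opp) -> no flip
Dir W: opp run (4,3), next='.' -> no flip
Dir E: first cell '.' (not opp) -> no flip
Dir SW: first cell '.' (not opp) -> no flip
Dir S: first cell '.' (not opp) -> no flip
Dir SE: first cell '.' (not opp) -> no flip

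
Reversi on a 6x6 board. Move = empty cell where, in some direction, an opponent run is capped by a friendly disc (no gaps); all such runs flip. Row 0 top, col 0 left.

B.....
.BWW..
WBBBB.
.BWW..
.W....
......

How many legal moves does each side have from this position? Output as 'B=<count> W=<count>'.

Answer: B=11 W=11

Derivation:
-- B to move --
(0,1): flips 1 -> legal
(0,2): flips 2 -> legal
(0,3): flips 2 -> legal
(0,4): flips 1 -> legal
(1,0): no bracket -> illegal
(1,4): flips 2 -> legal
(3,0): no bracket -> illegal
(3,4): flips 2 -> legal
(4,0): no bracket -> illegal
(4,2): flips 2 -> legal
(4,3): flips 2 -> legal
(4,4): flips 1 -> legal
(5,0): flips 2 -> legal
(5,1): flips 1 -> legal
(5,2): no bracket -> illegal
B mobility = 11
-- W to move --
(0,1): flips 3 -> legal
(0,2): flips 1 -> legal
(1,0): flips 2 -> legal
(1,4): flips 1 -> legal
(1,5): flips 1 -> legal
(2,5): flips 4 -> legal
(3,0): flips 2 -> legal
(3,4): flips 1 -> legal
(3,5): flips 1 -> legal
(4,0): flips 2 -> legal
(4,2): flips 1 -> legal
W mobility = 11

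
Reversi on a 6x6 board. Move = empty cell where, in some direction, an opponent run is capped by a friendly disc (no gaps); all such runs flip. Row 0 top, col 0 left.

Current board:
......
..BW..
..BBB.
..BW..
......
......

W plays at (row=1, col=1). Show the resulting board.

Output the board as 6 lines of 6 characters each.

Answer: ......
.WWW..
..WBB.
..BW..
......
......

Derivation:
Place W at (1,1); scan 8 dirs for brackets.
Dir NW: first cell '.' (not opp) -> no flip
Dir N: first cell '.' (not opp) -> no flip
Dir NE: first cell '.' (not opp) -> no flip
Dir W: first cell '.' (not opp) -> no flip
Dir E: opp run (1,2) capped by W -> flip
Dir SW: first cell '.' (not opp) -> no flip
Dir S: first cell '.' (not opp) -> no flip
Dir SE: opp run (2,2) capped by W -> flip
All flips: (1,2) (2,2)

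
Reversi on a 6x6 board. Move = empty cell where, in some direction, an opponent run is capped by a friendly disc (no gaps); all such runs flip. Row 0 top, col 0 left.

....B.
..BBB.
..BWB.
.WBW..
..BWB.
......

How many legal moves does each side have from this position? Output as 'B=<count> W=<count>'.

-- B to move --
(2,0): flips 1 -> legal
(2,1): no bracket -> illegal
(3,0): flips 1 -> legal
(3,4): flips 2 -> legal
(4,0): flips 1 -> legal
(4,1): no bracket -> illegal
(5,2): no bracket -> illegal
(5,3): flips 3 -> legal
(5,4): flips 1 -> legal
B mobility = 6
-- W to move --
(0,1): flips 1 -> legal
(0,2): no bracket -> illegal
(0,3): flips 1 -> legal
(0,5): flips 1 -> legal
(1,1): flips 1 -> legal
(1,5): flips 1 -> legal
(2,1): flips 2 -> legal
(2,5): flips 1 -> legal
(3,4): no bracket -> illegal
(3,5): no bracket -> illegal
(4,1): flips 2 -> legal
(4,5): flips 1 -> legal
(5,1): flips 1 -> legal
(5,2): no bracket -> illegal
(5,3): flips 1 -> legal
(5,4): no bracket -> illegal
(5,5): flips 1 -> legal
W mobility = 12

Answer: B=6 W=12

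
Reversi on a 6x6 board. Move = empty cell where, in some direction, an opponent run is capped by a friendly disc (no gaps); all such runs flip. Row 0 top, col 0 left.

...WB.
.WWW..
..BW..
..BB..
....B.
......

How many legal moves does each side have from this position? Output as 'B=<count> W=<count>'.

-- B to move --
(0,0): flips 1 -> legal
(0,1): no bracket -> illegal
(0,2): flips 2 -> legal
(1,0): no bracket -> illegal
(1,4): flips 1 -> legal
(2,0): no bracket -> illegal
(2,1): no bracket -> illegal
(2,4): flips 1 -> legal
(3,4): no bracket -> illegal
B mobility = 4
-- W to move --
(0,5): flips 1 -> legal
(1,4): no bracket -> illegal
(1,5): no bracket -> illegal
(2,1): flips 1 -> legal
(2,4): no bracket -> illegal
(3,1): flips 1 -> legal
(3,4): no bracket -> illegal
(3,5): no bracket -> illegal
(4,1): flips 1 -> legal
(4,2): flips 2 -> legal
(4,3): flips 1 -> legal
(4,5): no bracket -> illegal
(5,3): no bracket -> illegal
(5,4): no bracket -> illegal
(5,5): flips 3 -> legal
W mobility = 7

Answer: B=4 W=7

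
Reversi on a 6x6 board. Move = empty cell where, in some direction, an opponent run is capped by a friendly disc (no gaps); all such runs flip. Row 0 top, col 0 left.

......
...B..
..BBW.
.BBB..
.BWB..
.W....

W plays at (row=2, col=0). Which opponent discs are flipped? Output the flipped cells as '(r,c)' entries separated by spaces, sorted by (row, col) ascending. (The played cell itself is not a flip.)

Answer: (3,1)

Derivation:
Dir NW: edge -> no flip
Dir N: first cell '.' (not opp) -> no flip
Dir NE: first cell '.' (not opp) -> no flip
Dir W: edge -> no flip
Dir E: first cell '.' (not opp) -> no flip
Dir SW: edge -> no flip
Dir S: first cell '.' (not opp) -> no flip
Dir SE: opp run (3,1) capped by W -> flip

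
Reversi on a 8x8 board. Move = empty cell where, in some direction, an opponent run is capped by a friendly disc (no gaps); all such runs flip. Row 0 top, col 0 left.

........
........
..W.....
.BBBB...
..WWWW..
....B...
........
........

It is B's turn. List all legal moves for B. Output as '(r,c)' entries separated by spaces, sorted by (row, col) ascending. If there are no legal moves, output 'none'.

(1,1): flips 1 -> legal
(1,2): flips 1 -> legal
(1,3): flips 1 -> legal
(2,1): no bracket -> illegal
(2,3): no bracket -> illegal
(3,5): no bracket -> illegal
(3,6): flips 1 -> legal
(4,1): no bracket -> illegal
(4,6): no bracket -> illegal
(5,1): flips 1 -> legal
(5,2): flips 2 -> legal
(5,3): flips 2 -> legal
(5,5): flips 1 -> legal
(5,6): flips 1 -> legal

Answer: (1,1) (1,2) (1,3) (3,6) (5,1) (5,2) (5,3) (5,5) (5,6)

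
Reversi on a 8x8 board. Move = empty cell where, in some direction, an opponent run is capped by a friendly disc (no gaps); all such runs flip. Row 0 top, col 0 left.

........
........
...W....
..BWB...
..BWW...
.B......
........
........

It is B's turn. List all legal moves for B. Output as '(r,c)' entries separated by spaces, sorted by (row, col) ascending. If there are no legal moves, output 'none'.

(1,2): flips 1 -> legal
(1,3): no bracket -> illegal
(1,4): flips 1 -> legal
(2,2): no bracket -> illegal
(2,4): flips 1 -> legal
(3,5): no bracket -> illegal
(4,5): flips 2 -> legal
(5,2): flips 1 -> legal
(5,3): no bracket -> illegal
(5,4): flips 2 -> legal
(5,5): no bracket -> illegal

Answer: (1,2) (1,4) (2,4) (4,5) (5,2) (5,4)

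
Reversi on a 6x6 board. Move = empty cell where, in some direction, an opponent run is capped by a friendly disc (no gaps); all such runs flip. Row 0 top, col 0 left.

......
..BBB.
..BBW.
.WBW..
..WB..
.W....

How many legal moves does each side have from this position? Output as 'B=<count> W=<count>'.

-- B to move --
(1,5): no bracket -> illegal
(2,0): no bracket -> illegal
(2,1): no bracket -> illegal
(2,5): flips 1 -> legal
(3,0): flips 1 -> legal
(3,4): flips 2 -> legal
(3,5): flips 1 -> legal
(4,0): flips 1 -> legal
(4,1): flips 1 -> legal
(4,4): flips 1 -> legal
(5,0): no bracket -> illegal
(5,2): flips 1 -> legal
(5,3): no bracket -> illegal
B mobility = 8
-- W to move --
(0,1): no bracket -> illegal
(0,2): flips 4 -> legal
(0,3): flips 2 -> legal
(0,4): flips 3 -> legal
(0,5): no bracket -> illegal
(1,1): flips 1 -> legal
(1,5): no bracket -> illegal
(2,1): flips 2 -> legal
(2,5): no bracket -> illegal
(3,4): no bracket -> illegal
(4,1): no bracket -> illegal
(4,4): flips 1 -> legal
(5,2): no bracket -> illegal
(5,3): flips 1 -> legal
(5,4): no bracket -> illegal
W mobility = 7

Answer: B=8 W=7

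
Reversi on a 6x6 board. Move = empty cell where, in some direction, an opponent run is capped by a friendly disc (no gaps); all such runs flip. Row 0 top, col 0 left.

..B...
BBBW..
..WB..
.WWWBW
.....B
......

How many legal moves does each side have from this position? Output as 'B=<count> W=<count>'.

Answer: B=10 W=4

Derivation:
-- B to move --
(0,3): flips 1 -> legal
(0,4): no bracket -> illegal
(1,4): flips 1 -> legal
(2,0): no bracket -> illegal
(2,1): flips 1 -> legal
(2,4): flips 1 -> legal
(2,5): flips 1 -> legal
(3,0): flips 3 -> legal
(4,0): no bracket -> illegal
(4,1): flips 1 -> legal
(4,2): flips 2 -> legal
(4,3): flips 1 -> legal
(4,4): flips 2 -> legal
B mobility = 10
-- W to move --
(0,0): flips 1 -> legal
(0,1): no bracket -> illegal
(0,3): no bracket -> illegal
(1,4): flips 1 -> legal
(2,0): no bracket -> illegal
(2,1): no bracket -> illegal
(2,4): flips 1 -> legal
(2,5): no bracket -> illegal
(4,3): no bracket -> illegal
(4,4): no bracket -> illegal
(5,4): no bracket -> illegal
(5,5): flips 1 -> legal
W mobility = 4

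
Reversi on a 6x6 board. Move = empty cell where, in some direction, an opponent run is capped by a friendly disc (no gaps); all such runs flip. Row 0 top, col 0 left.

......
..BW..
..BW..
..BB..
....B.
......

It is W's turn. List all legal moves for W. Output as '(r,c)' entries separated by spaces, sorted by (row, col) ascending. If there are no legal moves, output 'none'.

Answer: (0,1) (1,1) (2,1) (3,1) (4,1) (4,3)

Derivation:
(0,1): flips 1 -> legal
(0,2): no bracket -> illegal
(0,3): no bracket -> illegal
(1,1): flips 1 -> legal
(2,1): flips 1 -> legal
(2,4): no bracket -> illegal
(3,1): flips 1 -> legal
(3,4): no bracket -> illegal
(3,5): no bracket -> illegal
(4,1): flips 1 -> legal
(4,2): no bracket -> illegal
(4,3): flips 1 -> legal
(4,5): no bracket -> illegal
(5,3): no bracket -> illegal
(5,4): no bracket -> illegal
(5,5): no bracket -> illegal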